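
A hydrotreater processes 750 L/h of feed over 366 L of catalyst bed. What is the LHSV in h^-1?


LHSV = volumetric feed rate / catalyst volume
= 750 L/h / 366 L
= 2.049 h^-1

2.049 h^-1


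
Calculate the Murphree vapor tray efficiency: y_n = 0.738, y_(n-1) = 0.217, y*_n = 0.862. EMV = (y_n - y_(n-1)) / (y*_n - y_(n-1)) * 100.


Murphree vapor efficiency: EMV = (y_n - y_(n-1)) / (y*_n - y_(n-1)) * 100
EMV = (0.738 - 0.217) / (0.862 - 0.217) * 100 = 0.521 / 0.645 * 100 = 80.78

80.78 %


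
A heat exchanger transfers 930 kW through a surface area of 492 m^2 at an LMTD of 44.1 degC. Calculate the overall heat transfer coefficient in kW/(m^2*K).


From Q = U*A*LMTD, U = Q / (A * LMTD)
U = 930 / (492 * 44.1) = 930 / 21697.2 = 0.04286

0.04286 kW/(m^2*K)


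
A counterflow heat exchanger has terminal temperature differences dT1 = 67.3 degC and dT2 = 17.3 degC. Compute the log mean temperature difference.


LMTD = (dT1 - dT2) / ln(dT1/dT2)
= (67.3 - 17.3) / ln(67.3 / 17.3) = 50 / 1.35845 = 36.81

36.81 degC


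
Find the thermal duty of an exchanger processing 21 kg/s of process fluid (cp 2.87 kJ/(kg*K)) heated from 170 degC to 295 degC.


Q = m_dot * cp * delta_T
delta_T = 295 - 170 = 125 K
Q = 21 * 2.87 * 125
= 60.27 * 125
= 7533.75 kW

7533.75 kW


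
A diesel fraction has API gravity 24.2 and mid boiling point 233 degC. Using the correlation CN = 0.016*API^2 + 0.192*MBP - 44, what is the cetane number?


CN = 0.016 * 24.2^2 + 0.192 * 233 - 44
CN = 9.37024 + 44.736 - 44 = 10.10624

10.10624


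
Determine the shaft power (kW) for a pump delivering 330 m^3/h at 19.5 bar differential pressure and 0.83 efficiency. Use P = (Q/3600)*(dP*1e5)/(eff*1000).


Q = 330 / 3600 = 0.0916667 m^3/s
P = 0.0916667 * (19.5 * 1e5) / 0.83 / 1000 = 215.4

215.4 kW


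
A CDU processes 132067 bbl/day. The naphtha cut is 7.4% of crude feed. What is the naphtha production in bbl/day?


Crude throughput = 132067 bbl/day
Fraction yield = 7.4%
yield = throughput * fraction / 100
yield = 132067 * 7.4 / 100 = 9772.958

9772.958 bbl/day


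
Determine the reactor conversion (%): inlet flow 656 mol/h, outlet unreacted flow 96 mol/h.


X = (F_in - F_out) / F_in * 100
Moles reacted = 656 - 96 = 560
X = 560 / 656 * 100
= 0.8537 * 100
= 85.37 %

85.37 %


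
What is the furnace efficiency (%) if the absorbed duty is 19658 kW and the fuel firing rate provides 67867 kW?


Furnace efficiency = Q_absorbed / Q_fuel * 100
= 19658 / 67867 * 100 = 28.97

28.97 %


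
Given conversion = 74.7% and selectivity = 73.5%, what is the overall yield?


Overall yield = conversion (%) * selectivity (%) / 100
Conversion = 74.7%, Selectivity = 73.5%
Y = 74.7 * 73.5 / 100
= 54.9045 %

54.9045 %


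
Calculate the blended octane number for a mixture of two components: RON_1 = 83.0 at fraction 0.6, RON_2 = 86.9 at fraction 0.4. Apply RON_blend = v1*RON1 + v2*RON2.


Linear blending: RON_blend = sum(vi * RONi)
Contribution 1: 0.6 * 83.0 = 49.8
Contribution 2: 0.4 * 86.9 = 34.76
RON_blend = 49.8 + 34.76 = 84.56

84.56


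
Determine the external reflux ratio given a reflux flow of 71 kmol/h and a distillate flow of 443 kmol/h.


Reflux ratio definition: R = L / D (liquid returned / distillate withdrawn)
L = 71 kmol/h, D = 443 kmol/h
R = 71 / 443 = 0.1603

0.1603


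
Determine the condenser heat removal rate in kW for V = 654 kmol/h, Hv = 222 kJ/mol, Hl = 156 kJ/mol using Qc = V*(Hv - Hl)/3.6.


Qc = 654 * (222 - 156) / 3.6 = 654 * 66 / 3.6 = 11990

11990 kW


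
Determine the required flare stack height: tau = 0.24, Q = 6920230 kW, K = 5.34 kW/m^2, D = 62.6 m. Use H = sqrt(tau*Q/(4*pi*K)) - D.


tau*Q/(4*pi*K) = 0.24 * 6920230 / (4 * pi * 5.34) = 24750.3
sqrt(24750.3) = 157.322
H = 157.322 - 62.6 = 94.72

94.72 m


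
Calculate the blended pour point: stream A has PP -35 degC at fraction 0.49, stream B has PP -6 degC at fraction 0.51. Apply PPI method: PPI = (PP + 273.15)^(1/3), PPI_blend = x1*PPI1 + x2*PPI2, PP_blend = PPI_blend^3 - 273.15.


PPI_1 = (-35 + 273.15)^(1/3) = 6.198456
PPI_2 = (-6 + 273.15)^(1/3) = 6.440482
PPI_blend = 0.49 * 6.198456 + 0.51 * 6.440482 = 6.321889
PP_blend = 6.321889^3 - 273.15 = 252.6624 - 273.15 = -20.49

-20.49 degC


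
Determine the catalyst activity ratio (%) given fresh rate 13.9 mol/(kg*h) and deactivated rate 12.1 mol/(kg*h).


Activity (%) = (rate_used / rate_fresh) * 100
rate_used = 12.1, rate_fresh = 13.9
= (12.1 / 13.9) * 100
= 0.8705 * 100 = 87.05

87.05 %


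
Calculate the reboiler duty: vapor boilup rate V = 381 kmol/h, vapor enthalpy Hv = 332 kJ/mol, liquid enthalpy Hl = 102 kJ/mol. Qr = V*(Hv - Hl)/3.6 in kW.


Qr = 381 * (332 - 102) / 3.6 = 381 * 230 / 3.6 = 24340

24340 kW


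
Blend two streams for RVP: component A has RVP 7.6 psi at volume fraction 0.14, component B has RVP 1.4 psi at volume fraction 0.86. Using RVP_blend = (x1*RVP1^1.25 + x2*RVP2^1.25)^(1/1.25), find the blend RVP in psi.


Chevron index: RVP_blend = (sum xi*RVPi^1.25)^(1/1.25)
RVP^1.25 terms: 0.14 * 7.6^1.25 + 0.86 * 1.4^1.25 = 3.07629
RVP_blend = 3.07629^(1/1.25) = 2.457

2.457 psi


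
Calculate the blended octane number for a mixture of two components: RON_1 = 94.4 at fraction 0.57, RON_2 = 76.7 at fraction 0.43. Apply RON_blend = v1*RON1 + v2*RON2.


Linear blending: RON_blend = sum(vi * RONi)
Contribution 1: 0.57 * 94.4 = 53.808
Contribution 2: 0.43 * 76.7 = 32.981
RON_blend = 53.808 + 32.981 = 86.789

86.789


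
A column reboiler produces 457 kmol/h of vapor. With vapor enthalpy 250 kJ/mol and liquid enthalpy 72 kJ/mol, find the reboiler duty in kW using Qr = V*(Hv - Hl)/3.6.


Qr = 457 * (250 - 72) / 3.6 = 457 * 178 / 3.6 = 22600

22600 kW


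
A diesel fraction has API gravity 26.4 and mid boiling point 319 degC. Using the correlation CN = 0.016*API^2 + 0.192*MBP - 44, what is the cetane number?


CN = 0.016 * 26.4^2 + 0.192 * 319 - 44
CN = 11.15136 + 61.248 - 44 = 28.39936

28.39936


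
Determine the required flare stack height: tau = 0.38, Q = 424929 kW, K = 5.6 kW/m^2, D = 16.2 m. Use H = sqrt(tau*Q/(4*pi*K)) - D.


tau*Q/(4*pi*K) = 0.38 * 424929 / (4 * pi * 5.6) = 2294.57
sqrt(2294.57) = 47.9017
H = 47.9017 - 16.2 = 31.70

31.70 m


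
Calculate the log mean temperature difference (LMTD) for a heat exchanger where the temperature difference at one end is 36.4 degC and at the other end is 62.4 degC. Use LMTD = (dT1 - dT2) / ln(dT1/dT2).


LMTD = (dT1 - dT2) / ln(dT1/dT2)
= (36.4 - 62.4) / ln(36.4 / 62.4) = -26 / -0.538997 = 48.24

48.24 degC


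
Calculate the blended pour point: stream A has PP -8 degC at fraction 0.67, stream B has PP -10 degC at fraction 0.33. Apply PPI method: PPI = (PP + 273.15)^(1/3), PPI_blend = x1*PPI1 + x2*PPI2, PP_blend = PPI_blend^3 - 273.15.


PPI_1 = (-8 + 273.15)^(1/3) = 6.42437
PPI_2 = (-10 + 273.15)^(1/3) = 6.408176
PPI_blend = 0.67 * 6.42437 + 0.33 * 6.408176 = 6.419026
PP_blend = 6.419026^3 - 273.15 = 264.4889 - 273.15 = -8.66

-8.66 degC


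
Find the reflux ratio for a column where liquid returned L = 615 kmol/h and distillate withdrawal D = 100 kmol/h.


Reflux ratio definition: R = L / D (liquid returned / distillate withdrawn)
L = 615 kmol/h, D = 100 kmol/h
R = 615 / 100 = 6.150

6.150


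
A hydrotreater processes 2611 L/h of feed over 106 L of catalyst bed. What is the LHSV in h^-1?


LHSV = volumetric feed rate / catalyst volume
= 2611 L/h / 106 L
= 24.63 h^-1

24.63 h^-1


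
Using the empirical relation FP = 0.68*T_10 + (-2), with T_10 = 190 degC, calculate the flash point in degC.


FP = 0.68 * 190 + (-2) = 127.2

127.2 degC


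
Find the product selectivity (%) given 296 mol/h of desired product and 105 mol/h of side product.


Selectivity = desired / (desired + undesired) * 100
Total products = 296 + 105 = 401 mol/h
S = 296 / 401 * 100
= 0.7382 * 100
= 73.82 %

73.82 %


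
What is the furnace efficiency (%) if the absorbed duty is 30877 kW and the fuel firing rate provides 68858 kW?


Furnace efficiency = Q_absorbed / Q_fuel * 100
= 30877 / 68858 * 100 = 44.84

44.84 %


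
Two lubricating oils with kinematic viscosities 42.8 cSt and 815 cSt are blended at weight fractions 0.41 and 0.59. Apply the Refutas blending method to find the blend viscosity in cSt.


Refutas method: VBN_i = 14.534*ln(ln(visc_i + 0.8)) + 10.975, blended linearly by mass fraction; since VBN is linear in VBI_i = ln(ln(visc_i + 0.8)) and the fractions sum to 1, blend VBI directly: visc = exp(exp(VBI_blend)) - 0.8
VBI_1 = ln(ln(42.8 + 0.8)) = 1.32842
VBI_2 = ln(ln(815 + 0.8)) = 1.90273
VBI_blend = 0.41 * 1.32842 + 0.59 * 1.90273 = 1.66726
visc_blend = exp(exp(1.66726)) - 0.8 = 199.1

199.1 cSt


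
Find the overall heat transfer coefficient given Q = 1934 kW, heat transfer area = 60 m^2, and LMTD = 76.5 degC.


From Q = U*A*LMTD, U = Q / (A * LMTD)
U = 1934 / (60 * 76.5) = 1934 / 4590 = 0.4214

0.4214 kW/(m^2*K)


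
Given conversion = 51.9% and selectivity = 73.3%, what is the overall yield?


Overall yield = conversion (%) * selectivity (%) / 100
Conversion = 51.9%, Selectivity = 73.3%
Y = 51.9 * 73.3 / 100
= 38.0427 %

38.0427 %


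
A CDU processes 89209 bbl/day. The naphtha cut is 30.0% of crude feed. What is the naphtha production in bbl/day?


Crude throughput = 89209 bbl/day
Fraction yield = 30.0%
yield = throughput * fraction / 100
yield = 89209 * 30.0 / 100 = 26762.7

26762.7 bbl/day


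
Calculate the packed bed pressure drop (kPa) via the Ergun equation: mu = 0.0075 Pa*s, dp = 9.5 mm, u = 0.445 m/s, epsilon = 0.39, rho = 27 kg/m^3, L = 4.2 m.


dp = 9.5 mm = 0.0095 m
Viscous term = 150*0.0075*0.445*(1-0.39)^2 / (0.0095^2*0.39^3) = 34796.1
Inertial term = 1.75*27*0.445^2*(1-0.39) / (0.0095*0.39^3) = 10128.2
dP/L = 34796.1 + 10128.2 = 44924.3 Pa/m
dP = 44924.3 * 4.2 / 1000 = 188.7 kPa

188.7 kPa


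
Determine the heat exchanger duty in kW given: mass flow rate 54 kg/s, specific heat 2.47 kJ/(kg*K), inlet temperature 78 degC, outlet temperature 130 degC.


Q = m_dot * cp * delta_T
delta_T = 130 - 78 = 52 K
Q = 54 * 2.47 * 52
= 133.38 * 52
= 6935.76 kW

6935.76 kW


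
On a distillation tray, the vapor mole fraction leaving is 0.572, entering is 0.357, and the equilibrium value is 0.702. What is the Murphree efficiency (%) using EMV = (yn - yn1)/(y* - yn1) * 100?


Murphree vapor efficiency: EMV = (y_n - y_(n-1)) / (y*_n - y_(n-1)) * 100
EMV = (0.572 - 0.357) / (0.702 - 0.357) * 100 = 0.215 / 0.345 * 100 = 62.32

62.32 %


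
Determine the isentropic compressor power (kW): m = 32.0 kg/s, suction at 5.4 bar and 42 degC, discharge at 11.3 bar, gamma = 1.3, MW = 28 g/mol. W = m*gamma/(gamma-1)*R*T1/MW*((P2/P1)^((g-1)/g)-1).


Isentropic work: W = m*(gamma/(gamma-1))*(R*T1/MW)*((P2/P1)^((gamma-1)/gamma) - 1)
T1 = 42 + 273.15 = 315.15 K
Pressure ratio = 11.3 / 5.4 = 2.09259
Exponent = (1.3 - 1)/1.3 = 0.230769
(P2/P1)^exp - 1 = 2.09259^0.230769 - 1 = 0.18578
W = 32.0 * 1.3 / 0.3 * 8.314 * 315.15 / 28 * 0.18578 = 2411

2411 kW


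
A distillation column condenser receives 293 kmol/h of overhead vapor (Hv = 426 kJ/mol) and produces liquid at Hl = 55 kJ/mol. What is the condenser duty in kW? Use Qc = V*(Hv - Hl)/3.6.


Qc = 293 * (426 - 55) / 3.6 = 293 * 371 / 3.6 = 30200

30200 kW


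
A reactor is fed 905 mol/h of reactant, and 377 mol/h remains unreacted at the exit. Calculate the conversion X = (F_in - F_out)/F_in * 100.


X = (F_in - F_out) / F_in * 100
Moles reacted = 905 - 377 = 528
X = 528 / 905 * 100
= 0.5834 * 100
= 58.34 %

58.34 %


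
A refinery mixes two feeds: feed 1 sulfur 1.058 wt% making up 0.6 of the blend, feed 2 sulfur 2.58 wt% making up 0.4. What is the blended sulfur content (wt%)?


Linear sulfur blending: S_blend = x1*S1 + x2*S2
Contribution 1: 0.6 * 1.058 = 0.6348 wt%
Contribution 2: 0.4 * 2.58 = 1.032 wt%
S_blend = 0.6348 + 1.032 = 1.6668

1.6668 wt%


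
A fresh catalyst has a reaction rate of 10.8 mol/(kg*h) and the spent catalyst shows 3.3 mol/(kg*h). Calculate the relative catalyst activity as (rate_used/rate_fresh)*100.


Activity (%) = (rate_used / rate_fresh) * 100
rate_used = 3.3, rate_fresh = 10.8
= (3.3 / 10.8) * 100
= 0.3056 * 100 = 30.56

30.56 %


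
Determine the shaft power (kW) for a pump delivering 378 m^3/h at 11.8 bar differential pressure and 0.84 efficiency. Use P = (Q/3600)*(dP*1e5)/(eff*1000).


Q = 378 / 3600 = 0.105 m^3/s
P = 0.105 * (11.8 * 1e5) / 0.84 / 1000 = 147.5

147.5 kW


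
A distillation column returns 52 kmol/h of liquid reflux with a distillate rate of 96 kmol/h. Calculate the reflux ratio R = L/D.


Reflux ratio definition: R = L / D (liquid returned / distillate withdrawn)
L = 52 kmol/h, D = 96 kmol/h
R = 52 / 96 = 0.5417

0.5417


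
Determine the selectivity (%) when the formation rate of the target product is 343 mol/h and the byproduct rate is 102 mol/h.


Selectivity = desired / (desired + undesired) * 100
Total products = 343 + 102 = 445 mol/h
S = 343 / 445 * 100
= 0.7708 * 100
= 77.08 %

77.08 %


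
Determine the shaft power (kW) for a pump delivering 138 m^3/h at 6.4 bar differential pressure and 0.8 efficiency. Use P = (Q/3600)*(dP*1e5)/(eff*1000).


Q = 138 / 3600 = 0.0383333 m^3/s
P = 0.0383333 * (6.4 * 1e5) / 0.8 / 1000 = 30.67

30.67 kW


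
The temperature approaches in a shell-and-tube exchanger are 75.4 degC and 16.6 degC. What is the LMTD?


LMTD = (dT1 - dT2) / ln(dT1/dT2)
= (75.4 - 16.6) / ln(75.4 / 16.6) = 58.8 / 1.5134 = 38.85

38.85 degC


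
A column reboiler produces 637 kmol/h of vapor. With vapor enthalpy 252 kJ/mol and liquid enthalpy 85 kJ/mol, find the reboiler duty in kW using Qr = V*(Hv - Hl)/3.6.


Qr = 637 * (252 - 85) / 3.6 = 637 * 167 / 3.6 = 29550

29550 kW


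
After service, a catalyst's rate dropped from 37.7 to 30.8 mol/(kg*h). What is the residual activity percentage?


Activity (%) = (rate_used / rate_fresh) * 100
rate_used = 30.8, rate_fresh = 37.7
= (30.8 / 37.7) * 100
= 0.8170 * 100 = 81.70

81.70 %


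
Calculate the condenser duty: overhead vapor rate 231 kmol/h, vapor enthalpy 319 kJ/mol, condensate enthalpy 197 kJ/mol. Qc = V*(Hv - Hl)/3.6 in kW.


Qc = 231 * (319 - 197) / 3.6 = 231 * 122 / 3.6 = 7828

7828 kW


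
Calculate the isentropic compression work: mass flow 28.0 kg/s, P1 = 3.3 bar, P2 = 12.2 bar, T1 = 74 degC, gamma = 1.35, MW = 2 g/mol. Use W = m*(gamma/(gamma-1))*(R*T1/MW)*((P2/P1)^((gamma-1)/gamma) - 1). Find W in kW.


Isentropic work: W = m*(gamma/(gamma-1))*(R*T1/MW)*((P2/P1)^((gamma-1)/gamma) - 1)
T1 = 74 + 273.15 = 347.15 K
Pressure ratio = 12.2 / 3.3 = 3.69697
Exponent = (1.35 - 1)/1.35 = 0.259259
(P2/P1)^exp - 1 = 3.69697^0.259259 - 1 = 0.403522
W = 28.0 * 1.35 / 0.35 * 8.314 * 347.15 / 2 * 0.403522 = 62890

62890 kW


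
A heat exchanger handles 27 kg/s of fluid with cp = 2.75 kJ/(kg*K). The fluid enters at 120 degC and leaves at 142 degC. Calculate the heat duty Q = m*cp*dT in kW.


Q = m_dot * cp * delta_T
delta_T = 142 - 120 = 22 K
Q = 27 * 2.75 * 22
= 74.25 * 22
= 1633.5 kW

1633.5 kW


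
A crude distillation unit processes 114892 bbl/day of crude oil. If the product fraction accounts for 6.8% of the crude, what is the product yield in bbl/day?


Crude throughput = 114892 bbl/day
Fraction yield = 6.8%
yield = throughput * fraction / 100
yield = 114892 * 6.8 / 100 = 7812.656

7812.656 bbl/day


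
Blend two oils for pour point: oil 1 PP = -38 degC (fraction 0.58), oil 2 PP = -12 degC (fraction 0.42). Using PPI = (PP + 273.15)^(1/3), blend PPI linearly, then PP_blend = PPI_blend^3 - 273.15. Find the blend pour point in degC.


PPI_1 = (-38 + 273.15)^(1/3) = 6.172318
PPI_2 = (-12 + 273.15)^(1/3) = 6.391901
PPI_blend = 0.58 * 6.172318 + 0.42 * 6.391901 = 6.264543
PP_blend = 6.264543^3 - 273.15 = 245.8489 - 273.15 = -27.3

-27.3 degC


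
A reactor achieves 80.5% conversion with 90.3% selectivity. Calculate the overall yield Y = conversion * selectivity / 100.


Overall yield = conversion (%) * selectivity (%) / 100
Conversion = 80.5%, Selectivity = 90.3%
Y = 80.5 * 90.3 / 100
= 72.6915 %

72.6915 %


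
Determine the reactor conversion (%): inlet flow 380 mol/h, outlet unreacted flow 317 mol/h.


X = (F_in - F_out) / F_in * 100
Moles reacted = 380 - 317 = 63
X = 63 / 380 * 100
= 0.1658 * 100
= 16.58 %

16.58 %


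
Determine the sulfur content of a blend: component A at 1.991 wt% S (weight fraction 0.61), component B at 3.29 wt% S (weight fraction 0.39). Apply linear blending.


Linear sulfur blending: S_blend = x1*S1 + x2*S2
Contribution 1: 0.61 * 1.991 = 1.21451 wt%
Contribution 2: 0.39 * 3.29 = 1.2831 wt%
S_blend = 1.21451 + 1.2831 = 2.49761

2.49761 wt%


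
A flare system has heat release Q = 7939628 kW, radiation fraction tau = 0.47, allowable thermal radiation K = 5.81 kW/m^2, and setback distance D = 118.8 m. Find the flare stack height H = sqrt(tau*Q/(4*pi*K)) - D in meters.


tau*Q/(4*pi*K) = 0.47 * 7939628 / (4 * pi * 5.81) = 51110.7
sqrt(51110.7) = 226.077
H = 226.077 - 118.8 = 107.3

107.3 m


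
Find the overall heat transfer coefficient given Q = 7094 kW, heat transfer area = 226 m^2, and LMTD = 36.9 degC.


From Q = U*A*LMTD, U = Q / (A * LMTD)
U = 7094 / (226 * 36.9) = 7094 / 8339.4 = 0.8507

0.8507 kW/(m^2*K)


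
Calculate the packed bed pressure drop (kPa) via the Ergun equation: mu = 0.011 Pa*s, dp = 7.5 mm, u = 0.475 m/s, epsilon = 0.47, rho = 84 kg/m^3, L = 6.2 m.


dp = 7.5 mm = 0.0075 m
Viscous term = 150*0.011*0.475*(1-0.47)^2 / (0.0075^2*0.47^3) = 37697.6
Inertial term = 1.75*84*0.475^2*(1-0.47) / (0.0075*0.47^3) = 22574.9
dP/L = 37697.6 + 22574.9 = 60272.5 Pa/m
dP = 60272.5 * 6.2 / 1000 = 373.7 kPa

373.7 kPa


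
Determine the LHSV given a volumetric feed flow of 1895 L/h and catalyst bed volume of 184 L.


LHSV = volumetric feed rate / catalyst volume
= 1895 L/h / 184 L
= 10.30 h^-1

10.30 h^-1


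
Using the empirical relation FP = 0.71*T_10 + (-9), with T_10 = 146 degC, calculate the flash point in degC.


FP = 0.71 * 146 + (-9) = 94.66

94.66 degC


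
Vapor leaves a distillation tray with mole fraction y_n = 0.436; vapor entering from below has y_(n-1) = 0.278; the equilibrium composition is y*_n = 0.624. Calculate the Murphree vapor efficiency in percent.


Murphree vapor efficiency: EMV = (y_n - y_(n-1)) / (y*_n - y_(n-1)) * 100
EMV = (0.436 - 0.278) / (0.624 - 0.278) * 100 = 0.158 / 0.346 * 100 = 45.66

45.66 %


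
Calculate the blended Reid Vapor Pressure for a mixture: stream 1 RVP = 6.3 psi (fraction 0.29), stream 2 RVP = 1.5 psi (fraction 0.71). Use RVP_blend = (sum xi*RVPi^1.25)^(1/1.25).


Chevron index: RVP_blend = (sum xi*RVPi^1.25)^(1/1.25)
RVP^1.25 terms: 0.29 * 6.3^1.25 + 0.71 * 1.5^1.25 = 4.07312
RVP_blend = 4.07312^(1/1.25) = 3.076

3.076 psi


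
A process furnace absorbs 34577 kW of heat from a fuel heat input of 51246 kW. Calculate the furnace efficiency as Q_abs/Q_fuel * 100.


Furnace efficiency = Q_absorbed / Q_fuel * 100
= 34577 / 51246 * 100 = 67.47

67.47 %


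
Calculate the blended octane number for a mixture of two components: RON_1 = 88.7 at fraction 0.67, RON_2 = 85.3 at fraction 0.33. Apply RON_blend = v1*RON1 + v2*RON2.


Linear blending: RON_blend = sum(vi * RONi)
Contribution 1: 0.67 * 88.7 = 59.429
Contribution 2: 0.33 * 85.3 = 28.149
RON_blend = 59.429 + 28.149 = 87.578

87.578


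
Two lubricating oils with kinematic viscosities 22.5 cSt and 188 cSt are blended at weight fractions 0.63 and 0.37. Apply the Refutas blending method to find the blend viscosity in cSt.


Refutas method: VBN_i = 14.534*ln(ln(visc_i + 0.8)) + 10.975, blended linearly by mass fraction; since VBN is linear in VBI_i = ln(ln(visc_i + 0.8)) and the fractions sum to 1, blend VBI directly: visc = exp(exp(VBI_blend)) - 0.8
VBI_1 = ln(ln(22.5 + 0.8)) = 1.14691
VBI_2 = ln(ln(188 + 0.8)) = 1.65645
VBI_blend = 0.63 * 1.14691 + 0.37 * 1.65645 = 1.33544
visc_blend = exp(exp(1.33544)) - 0.8 = 43.98

43.98 cSt


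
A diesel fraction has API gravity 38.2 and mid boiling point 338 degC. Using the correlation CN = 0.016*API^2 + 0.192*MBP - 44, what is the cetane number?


CN = 0.016 * 38.2^2 + 0.192 * 338 - 44
CN = 23.34784 + 64.896 - 44 = 44.24384

44.24384


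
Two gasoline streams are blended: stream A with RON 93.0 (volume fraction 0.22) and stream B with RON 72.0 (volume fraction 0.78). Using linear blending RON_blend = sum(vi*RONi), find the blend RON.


Linear blending: RON_blend = sum(vi * RONi)
Contribution 1: 0.22 * 93.0 = 20.46
Contribution 2: 0.78 * 72.0 = 56.16
RON_blend = 20.46 + 56.16 = 76.62

76.62


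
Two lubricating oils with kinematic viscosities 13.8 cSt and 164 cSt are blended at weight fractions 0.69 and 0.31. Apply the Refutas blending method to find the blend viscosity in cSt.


Refutas method: VBN_i = 14.534*ln(ln(visc_i + 0.8)) + 10.975, blended linearly by mass fraction; since VBN is linear in VBI_i = ln(ln(visc_i + 0.8)) and the fractions sum to 1, blend VBI directly: visc = exp(exp(VBI_blend)) - 0.8
VBI_1 = ln(ln(13.8 + 0.8)) = 0.986198
VBI_2 = ln(ln(164 + 0.8)) = 1.63017
VBI_blend = 0.69 * 0.986198 + 0.31 * 1.63017 = 1.18583
visc_blend = exp(exp(1.18583)) - 0.8 = 25.60

25.60 cSt


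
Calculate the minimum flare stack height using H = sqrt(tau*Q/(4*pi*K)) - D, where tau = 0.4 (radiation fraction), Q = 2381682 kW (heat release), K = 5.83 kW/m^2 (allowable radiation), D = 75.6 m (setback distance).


tau*Q/(4*pi*K) = 0.4 * 2381682 / (4 * pi * 5.83) = 13003.7
sqrt(13003.7) = 114.034
H = 114.034 - 75.6 = 38.43

38.43 m


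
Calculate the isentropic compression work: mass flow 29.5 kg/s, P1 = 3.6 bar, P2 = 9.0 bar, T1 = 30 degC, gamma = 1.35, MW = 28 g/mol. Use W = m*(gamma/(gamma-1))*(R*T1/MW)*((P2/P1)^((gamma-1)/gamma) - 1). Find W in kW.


Isentropic work: W = m*(gamma/(gamma-1))*(R*T1/MW)*((P2/P1)^((gamma-1)/gamma) - 1)
T1 = 30 + 273.15 = 303.15 K
Pressure ratio = 9.0 / 3.6 = 2.5
Exponent = (1.35 - 1)/1.35 = 0.259259
(P2/P1)^exp - 1 = 2.5^0.259259 - 1 = 0.268147
W = 29.5 * 1.35 / 0.35 * 8.314 * 303.15 / 28 * 0.268147 = 2746

2746 kW


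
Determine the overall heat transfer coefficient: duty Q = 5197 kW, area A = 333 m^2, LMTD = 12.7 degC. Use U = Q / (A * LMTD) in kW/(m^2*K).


From Q = U*A*LMTD, U = Q / (A * LMTD)
U = 5197 / (333 * 12.7) = 5197 / 4229.1 = 1.229

1.229 kW/(m^2*K)


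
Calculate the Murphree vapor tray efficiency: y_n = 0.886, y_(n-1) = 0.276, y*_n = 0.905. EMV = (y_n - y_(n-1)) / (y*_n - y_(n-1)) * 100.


Murphree vapor efficiency: EMV = (y_n - y_(n-1)) / (y*_n - y_(n-1)) * 100
EMV = (0.886 - 0.276) / (0.905 - 0.276) * 100 = 0.61 / 0.629 * 100 = 96.98

96.98 %


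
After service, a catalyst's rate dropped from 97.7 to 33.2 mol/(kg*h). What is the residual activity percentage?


Activity (%) = (rate_used / rate_fresh) * 100
rate_used = 33.2, rate_fresh = 97.7
= (33.2 / 97.7) * 100
= 0.3398 * 100 = 33.98

33.98 %


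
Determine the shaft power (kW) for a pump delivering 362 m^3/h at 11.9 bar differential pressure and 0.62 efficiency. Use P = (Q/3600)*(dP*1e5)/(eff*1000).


Q = 362 / 3600 = 0.100556 m^3/s
P = 0.100556 * (11.9 * 1e5) / 0.62 / 1000 = 193.0

193.0 kW


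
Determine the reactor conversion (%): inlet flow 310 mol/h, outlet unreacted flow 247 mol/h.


X = (F_in - F_out) / F_in * 100
Moles reacted = 310 - 247 = 63
X = 63 / 310 * 100
= 0.2032 * 100
= 20.32 %

20.32 %


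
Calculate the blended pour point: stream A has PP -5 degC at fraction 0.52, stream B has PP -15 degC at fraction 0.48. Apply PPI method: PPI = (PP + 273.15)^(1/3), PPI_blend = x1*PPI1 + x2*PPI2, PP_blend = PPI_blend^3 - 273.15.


PPI_1 = (-5 + 273.15)^(1/3) = 6.448508
PPI_2 = (-15 + 273.15)^(1/3) = 6.36733
PPI_blend = 0.52 * 6.448508 + 0.48 * 6.36733 = 6.409543
PP_blend = 6.409543^3 - 273.15 = 263.3184 - 273.15 = -9.83

-9.83 degC


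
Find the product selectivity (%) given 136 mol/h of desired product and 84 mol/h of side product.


Selectivity = desired / (desired + undesired) * 100
Total products = 136 + 84 = 220 mol/h
S = 136 / 220 * 100
= 0.6182 * 100
= 61.82 %

61.82 %


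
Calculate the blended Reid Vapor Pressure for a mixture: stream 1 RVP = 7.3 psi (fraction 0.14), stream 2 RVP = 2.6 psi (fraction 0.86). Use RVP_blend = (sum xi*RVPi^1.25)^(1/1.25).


Chevron index: RVP_blend = (sum xi*RVPi^1.25)^(1/1.25)
RVP^1.25 terms: 0.14 * 7.3^1.25 + 0.86 * 2.6^1.25 = 4.51922
RVP_blend = 4.51922^(1/1.25) = 3.342

3.342 psi


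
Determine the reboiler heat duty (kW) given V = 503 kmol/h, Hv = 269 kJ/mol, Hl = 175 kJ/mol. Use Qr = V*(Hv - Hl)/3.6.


Qr = 503 * (269 - 175) / 3.6 = 503 * 94 / 3.6 = 13130

13130 kW


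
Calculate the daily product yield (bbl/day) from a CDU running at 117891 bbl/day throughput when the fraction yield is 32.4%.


Crude throughput = 117891 bbl/day
Fraction yield = 32.4%
yield = throughput * fraction / 100
yield = 117891 * 32.4 / 100 = 38196.684

38196.684 bbl/day


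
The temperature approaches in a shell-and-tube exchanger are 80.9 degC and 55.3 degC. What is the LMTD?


LMTD = (dT1 - dT2) / ln(dT1/dT2)
= (80.9 - 55.3) / ln(80.9 / 55.3) = 25.6 / 0.380441 = 67.29

67.29 degC


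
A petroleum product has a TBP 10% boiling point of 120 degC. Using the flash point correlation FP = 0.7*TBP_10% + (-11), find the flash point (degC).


FP = 0.7 * 120 + (-11) = 73

73 degC


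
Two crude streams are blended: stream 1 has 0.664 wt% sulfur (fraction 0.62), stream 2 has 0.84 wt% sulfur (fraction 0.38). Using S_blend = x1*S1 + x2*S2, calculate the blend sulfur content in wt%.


Linear sulfur blending: S_blend = x1*S1 + x2*S2
Contribution 1: 0.62 * 0.664 = 0.41168 wt%
Contribution 2: 0.38 * 0.84 = 0.3192 wt%
S_blend = 0.41168 + 0.3192 = 0.73088

0.73088 wt%


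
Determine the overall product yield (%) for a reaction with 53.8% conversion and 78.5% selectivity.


Overall yield = conversion (%) * selectivity (%) / 100
Conversion = 53.8%, Selectivity = 78.5%
Y = 53.8 * 78.5 / 100
= 42.233 %

42.233 %


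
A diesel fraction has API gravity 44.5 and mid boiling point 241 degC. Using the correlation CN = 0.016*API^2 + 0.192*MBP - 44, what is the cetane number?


CN = 0.016 * 44.5^2 + 0.192 * 241 - 44
CN = 31.684 + 46.272 - 44 = 33.956

33.956


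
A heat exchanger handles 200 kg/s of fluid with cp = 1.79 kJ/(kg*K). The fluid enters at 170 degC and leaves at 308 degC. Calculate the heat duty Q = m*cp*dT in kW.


Q = m_dot * cp * delta_T
delta_T = 308 - 170 = 138 K
Q = 200 * 1.79 * 138
= 358 * 138
= 49404 kW

49404 kW


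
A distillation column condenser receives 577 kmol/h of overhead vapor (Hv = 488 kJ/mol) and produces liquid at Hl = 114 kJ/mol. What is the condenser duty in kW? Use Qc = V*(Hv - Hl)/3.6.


Qc = 577 * (488 - 114) / 3.6 = 577 * 374 / 3.6 = 59940

59940 kW


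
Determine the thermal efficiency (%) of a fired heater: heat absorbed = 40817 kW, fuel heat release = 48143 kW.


Furnace efficiency = Q_absorbed / Q_fuel * 100
= 40817 / 48143 * 100 = 84.78

84.78 %


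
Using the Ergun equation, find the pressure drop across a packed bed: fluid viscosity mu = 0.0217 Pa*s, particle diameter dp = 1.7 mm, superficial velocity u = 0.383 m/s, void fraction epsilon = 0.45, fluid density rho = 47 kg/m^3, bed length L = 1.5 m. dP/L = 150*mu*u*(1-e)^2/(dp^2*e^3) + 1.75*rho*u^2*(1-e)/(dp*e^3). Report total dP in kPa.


dp = 1.7 mm = 0.0017 m
Viscous term = 150*0.0217*0.383*(1-0.45)^2 / (0.0017^2*0.45^3) = 1431990
Inertial term = 1.75*47*0.383^2*(1-0.45) / (0.0017*0.45^3) = 42836.1
dP/L = 1431990 + 42836.1 = 1474830 Pa/m
dP = 1474830 * 1.5 / 1000 = 2212 kPa

2212 kPa


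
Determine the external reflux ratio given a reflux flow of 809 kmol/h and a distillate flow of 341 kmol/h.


Reflux ratio definition: R = L / D (liquid returned / distillate withdrawn)
L = 809 kmol/h, D = 341 kmol/h
R = 809 / 341 = 2.372

2.372


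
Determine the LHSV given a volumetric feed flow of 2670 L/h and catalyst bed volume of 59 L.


LHSV = volumetric feed rate / catalyst volume
= 2670 L/h / 59 L
= 45.25 h^-1

45.25 h^-1


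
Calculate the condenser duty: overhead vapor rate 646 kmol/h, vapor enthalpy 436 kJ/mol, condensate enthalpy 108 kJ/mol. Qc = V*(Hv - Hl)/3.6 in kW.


Qc = 646 * (436 - 108) / 3.6 = 646 * 328 / 3.6 = 58860

58860 kW


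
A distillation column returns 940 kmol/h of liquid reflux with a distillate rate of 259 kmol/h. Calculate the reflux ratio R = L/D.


Reflux ratio definition: R = L / D (liquid returned / distillate withdrawn)
L = 940 kmol/h, D = 259 kmol/h
R = 940 / 259 = 3.629

3.629


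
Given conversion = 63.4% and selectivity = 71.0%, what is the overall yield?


Overall yield = conversion (%) * selectivity (%) / 100
Conversion = 63.4%, Selectivity = 71.0%
Y = 63.4 * 71.0 / 100
= 45.014 %

45.014 %


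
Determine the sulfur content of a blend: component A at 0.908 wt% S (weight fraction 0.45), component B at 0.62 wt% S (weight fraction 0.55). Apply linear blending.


Linear sulfur blending: S_blend = x1*S1 + x2*S2
Contribution 1: 0.45 * 0.908 = 0.4086 wt%
Contribution 2: 0.55 * 0.62 = 0.341 wt%
S_blend = 0.4086 + 0.341 = 0.7496

0.7496 wt%


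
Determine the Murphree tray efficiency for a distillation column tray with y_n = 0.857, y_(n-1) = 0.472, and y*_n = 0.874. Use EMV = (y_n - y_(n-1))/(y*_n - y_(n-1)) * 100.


Murphree vapor efficiency: EMV = (y_n - y_(n-1)) / (y*_n - y_(n-1)) * 100
EMV = (0.857 - 0.472) / (0.874 - 0.472) * 100 = 0.385 / 0.402 * 100 = 95.77

95.77 %


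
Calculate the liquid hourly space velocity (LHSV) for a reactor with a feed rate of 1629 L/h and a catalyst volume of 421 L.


LHSV = volumetric feed rate / catalyst volume
= 1629 L/h / 421 L
= 3.869 h^-1

3.869 h^-1


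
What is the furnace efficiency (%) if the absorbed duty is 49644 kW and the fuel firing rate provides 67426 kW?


Furnace efficiency = Q_absorbed / Q_fuel * 100
= 49644 / 67426 * 100 = 73.63

73.63 %


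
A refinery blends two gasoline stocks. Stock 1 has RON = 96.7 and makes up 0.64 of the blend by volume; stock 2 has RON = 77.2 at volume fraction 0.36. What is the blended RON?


Linear blending: RON_blend = sum(vi * RONi)
Contribution 1: 0.64 * 96.7 = 61.888
Contribution 2: 0.36 * 77.2 = 27.792
RON_blend = 61.888 + 27.792 = 89.68

89.68


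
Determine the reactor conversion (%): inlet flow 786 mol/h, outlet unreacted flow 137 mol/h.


X = (F_in - F_out) / F_in * 100
Moles reacted = 786 - 137 = 649
X = 649 / 786 * 100
= 0.8257 * 100
= 82.57 %

82.57 %


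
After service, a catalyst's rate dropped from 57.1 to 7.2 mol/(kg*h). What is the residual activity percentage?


Activity (%) = (rate_used / rate_fresh) * 100
rate_used = 7.2, rate_fresh = 57.1
= (7.2 / 57.1) * 100
= 0.1261 * 100 = 12.61

12.61 %


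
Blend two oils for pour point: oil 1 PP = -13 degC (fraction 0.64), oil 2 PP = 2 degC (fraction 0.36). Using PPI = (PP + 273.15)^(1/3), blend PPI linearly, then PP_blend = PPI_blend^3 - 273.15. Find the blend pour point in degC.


PPI_1 = (-13 + 273.15)^(1/3) = 6.383731
PPI_2 = (2 + 273.15)^(1/3) = 6.504139
PPI_blend = 0.64 * 6.383731 + 0.36 * 6.504139 = 6.427078
PP_blend = 6.427078^3 - 273.15 = 265.4854 - 273.15 = -7.66

-7.66 degC


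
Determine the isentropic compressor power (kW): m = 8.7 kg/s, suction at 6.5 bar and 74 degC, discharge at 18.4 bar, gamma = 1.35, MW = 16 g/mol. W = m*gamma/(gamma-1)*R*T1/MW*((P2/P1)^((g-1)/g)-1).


Isentropic work: W = m*(gamma/(gamma-1))*(R*T1/MW)*((P2/P1)^((gamma-1)/gamma) - 1)
T1 = 74 + 273.15 = 347.15 K
Pressure ratio = 18.4 / 6.5 = 2.83077
Exponent = (1.35 - 1)/1.35 = 0.259259
(P2/P1)^exp - 1 = 2.83077^0.259259 - 1 = 0.309665
W = 8.7 * 1.35 / 0.35 * 8.314 * 347.15 / 16 * 0.309665 = 1874

1874 kW


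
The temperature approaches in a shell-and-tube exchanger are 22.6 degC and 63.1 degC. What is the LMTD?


LMTD = (dT1 - dT2) / ln(dT1/dT2)
= (22.6 - 63.1) / ln(22.6 / 63.1) = -40.5 / -1.02677 = 39.44

39.44 degC


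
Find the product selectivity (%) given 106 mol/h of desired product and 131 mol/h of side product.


Selectivity = desired / (desired + undesired) * 100
Total products = 106 + 131 = 237 mol/h
S = 106 / 237 * 100
= 0.4473 * 100
= 44.73 %

44.73 %


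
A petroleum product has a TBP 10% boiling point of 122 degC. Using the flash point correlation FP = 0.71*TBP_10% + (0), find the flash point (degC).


FP = 0.71 * 122 + (0) = 86.62

86.62 degC


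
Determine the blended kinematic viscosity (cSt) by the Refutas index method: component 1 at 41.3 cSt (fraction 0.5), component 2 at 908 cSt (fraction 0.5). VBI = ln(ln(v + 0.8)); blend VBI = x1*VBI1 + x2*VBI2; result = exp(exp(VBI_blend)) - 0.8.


Refutas method: VBN_i = 14.534*ln(ln(visc_i + 0.8)) + 10.975, blended linearly by mass fraction; since VBN is linear in VBI_i = ln(ln(visc_i + 0.8)) and the fractions sum to 1, blend VBI directly: visc = exp(exp(VBI_blend)) - 0.8
VBI_1 = ln(ln(41.3 + 0.8)) = 1.3191
VBI_2 = ln(ln(908 + 0.8)) = 1.9187
VBI_blend = 0.5 * 1.3191 + 0.5 * 1.9187 = 1.6189
visc_blend = exp(exp(1.6189)) - 0.8 = 154.8

154.8 cSt


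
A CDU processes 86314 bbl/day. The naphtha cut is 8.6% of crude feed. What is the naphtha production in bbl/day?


Crude throughput = 86314 bbl/day
Fraction yield = 8.6%
yield = throughput * fraction / 100
yield = 86314 * 8.6 / 100 = 7423.004

7423.004 bbl/day


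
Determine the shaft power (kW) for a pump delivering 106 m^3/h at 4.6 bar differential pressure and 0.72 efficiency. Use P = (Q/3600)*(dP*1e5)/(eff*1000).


Q = 106 / 3600 = 0.0294444 m^3/s
P = 0.0294444 * (4.6 * 1e5) / 0.72 / 1000 = 18.81

18.81 kW


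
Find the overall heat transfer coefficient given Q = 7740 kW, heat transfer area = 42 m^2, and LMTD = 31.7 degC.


From Q = U*A*LMTD, U = Q / (A * LMTD)
U = 7740 / (42 * 31.7) = 7740 / 1331.4 = 5.813

5.813 kW/(m^2*K)


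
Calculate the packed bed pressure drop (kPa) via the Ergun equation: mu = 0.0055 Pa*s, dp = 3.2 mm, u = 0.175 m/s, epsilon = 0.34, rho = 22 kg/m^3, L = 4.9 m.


dp = 3.2 mm = 0.0032 m
Viscous term = 150*0.0055*0.175*(1-0.34)^2 / (0.0032^2*0.34^3) = 156258
Inertial term = 1.75*22*0.175^2*(1-0.34) / (0.0032*0.34^3) = 6187.2
dP/L = 156258 + 6187.2 = 162445 Pa/m
dP = 162445 * 4.9 / 1000 = 796.0 kPa

796.0 kPa


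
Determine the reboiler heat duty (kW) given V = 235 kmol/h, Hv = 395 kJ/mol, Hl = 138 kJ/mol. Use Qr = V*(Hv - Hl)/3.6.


Qr = 235 * (395 - 138) / 3.6 = 235 * 257 / 3.6 = 16780

16780 kW


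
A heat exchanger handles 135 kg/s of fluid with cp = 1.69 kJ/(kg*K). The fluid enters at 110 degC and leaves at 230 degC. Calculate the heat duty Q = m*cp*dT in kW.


Q = m_dot * cp * delta_T
delta_T = 230 - 110 = 120 K
Q = 135 * 1.69 * 120
= 228.15 * 120
= 27378 kW

27378 kW


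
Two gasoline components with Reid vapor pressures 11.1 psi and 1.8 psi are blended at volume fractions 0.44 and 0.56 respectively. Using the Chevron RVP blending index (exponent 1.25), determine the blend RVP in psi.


Chevron index: RVP_blend = (sum xi*RVPi^1.25)^(1/1.25)
RVP^1.25 terms: 0.44 * 11.1^1.25 + 0.56 * 1.8^1.25 = 10.0823
RVP_blend = 10.0823^(1/1.25) = 6.351

6.351 psi


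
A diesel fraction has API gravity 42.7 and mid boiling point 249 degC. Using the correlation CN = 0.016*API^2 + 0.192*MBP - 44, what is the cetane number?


CN = 0.016 * 42.7^2 + 0.192 * 249 - 44
CN = 29.17264 + 47.808 - 44 = 32.98064

32.98064


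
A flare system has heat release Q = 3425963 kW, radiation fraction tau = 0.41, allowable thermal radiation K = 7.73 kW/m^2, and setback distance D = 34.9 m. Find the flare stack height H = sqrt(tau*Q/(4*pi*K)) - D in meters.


tau*Q/(4*pi*K) = 0.41 * 3425963 / (4 * pi * 7.73) = 14460.3
sqrt(14460.3) = 120.251
H = 120.251 - 34.9 = 85.35

85.35 m


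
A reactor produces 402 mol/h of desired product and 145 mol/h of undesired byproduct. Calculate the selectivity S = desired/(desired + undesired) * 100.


Selectivity = desired / (desired + undesired) * 100
Total products = 402 + 145 = 547 mol/h
S = 402 / 547 * 100
= 0.7349 * 100
= 73.49 %

73.49 %


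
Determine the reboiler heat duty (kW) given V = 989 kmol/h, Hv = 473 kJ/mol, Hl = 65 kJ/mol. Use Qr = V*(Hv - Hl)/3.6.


Qr = 989 * (473 - 65) / 3.6 = 989 * 408 / 3.6 = 112100

112100 kW


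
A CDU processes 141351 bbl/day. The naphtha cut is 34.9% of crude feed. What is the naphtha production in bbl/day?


Crude throughput = 141351 bbl/day
Fraction yield = 34.9%
yield = throughput * fraction / 100
yield = 141351 * 34.9 / 100 = 49331.499

49331.499 bbl/day


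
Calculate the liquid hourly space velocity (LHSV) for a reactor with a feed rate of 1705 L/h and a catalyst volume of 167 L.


LHSV = volumetric feed rate / catalyst volume
= 1705 L/h / 167 L
= 10.21 h^-1

10.21 h^-1


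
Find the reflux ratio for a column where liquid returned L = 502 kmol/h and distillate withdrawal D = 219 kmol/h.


Reflux ratio definition: R = L / D (liquid returned / distillate withdrawn)
L = 502 kmol/h, D = 219 kmol/h
R = 502 / 219 = 2.292

2.292


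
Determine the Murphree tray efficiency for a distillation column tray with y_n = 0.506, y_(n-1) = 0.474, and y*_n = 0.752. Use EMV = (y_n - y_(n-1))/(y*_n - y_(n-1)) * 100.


Murphree vapor efficiency: EMV = (y_n - y_(n-1)) / (y*_n - y_(n-1)) * 100
EMV = (0.506 - 0.474) / (0.752 - 0.474) * 100 = 0.032 / 0.278 * 100 = 11.51

11.51 %


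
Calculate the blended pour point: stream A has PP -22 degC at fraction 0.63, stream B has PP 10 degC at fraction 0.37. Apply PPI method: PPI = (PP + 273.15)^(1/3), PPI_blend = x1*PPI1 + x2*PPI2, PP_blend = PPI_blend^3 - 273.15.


PPI_1 = (-22 + 273.15)^(1/3) = 6.30925
PPI_2 = (10 + 273.15)^(1/3) = 6.566574
PPI_blend = 0.63 * 6.30925 + 0.37 * 6.566574 = 6.40446
PP_blend = 6.40446^3 - 273.15 = 262.6924 - 273.15 = -10.46

-10.46 degC


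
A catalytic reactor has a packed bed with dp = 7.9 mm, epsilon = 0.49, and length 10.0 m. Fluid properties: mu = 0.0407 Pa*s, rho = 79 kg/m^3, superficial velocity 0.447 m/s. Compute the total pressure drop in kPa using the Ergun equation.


dp = 7.9 mm = 0.0079 m
Viscous term = 150*0.0407*0.447*(1-0.49)^2 / (0.0079^2*0.49^3) = 96669.9
Inertial term = 1.75*79*0.447^2*(1-0.49) / (0.0079*0.49^3) = 15157.8
dP/L = 96669.9 + 15157.8 = 111828 Pa/m
dP = 111828 * 10.0 / 1000 = 1118 kPa

1118 kPa


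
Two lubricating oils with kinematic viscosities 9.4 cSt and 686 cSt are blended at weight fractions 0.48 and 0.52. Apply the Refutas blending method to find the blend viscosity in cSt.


Refutas method: VBN_i = 14.534*ln(ln(visc_i + 0.8)) + 10.975, blended linearly by mass fraction; since VBN is linear in VBI_i = ln(ln(visc_i + 0.8)) and the fractions sum to 1, blend VBI directly: visc = exp(exp(VBI_blend)) - 0.8
VBI_1 = ln(ln(9.4 + 0.8)) = 0.842596
VBI_2 = ln(ln(686 + 0.8)) = 1.87672
VBI_blend = 0.48 * 0.842596 + 0.52 * 1.87672 = 1.38034
visc_blend = exp(exp(1.38034)) - 0.8 = 52.52

52.52 cSt


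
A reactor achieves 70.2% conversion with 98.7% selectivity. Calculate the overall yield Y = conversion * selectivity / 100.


Overall yield = conversion (%) * selectivity (%) / 100
Conversion = 70.2%, Selectivity = 98.7%
Y = 70.2 * 98.7 / 100
= 69.2874 %

69.2874 %


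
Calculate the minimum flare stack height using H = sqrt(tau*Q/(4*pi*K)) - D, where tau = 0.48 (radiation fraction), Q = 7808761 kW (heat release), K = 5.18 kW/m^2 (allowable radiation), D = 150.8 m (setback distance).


tau*Q/(4*pi*K) = 0.48 * 7808761 / (4 * pi * 5.18) = 57581.6
sqrt(57581.6) = 239.962
H = 239.962 - 150.8 = 89.16

89.16 m


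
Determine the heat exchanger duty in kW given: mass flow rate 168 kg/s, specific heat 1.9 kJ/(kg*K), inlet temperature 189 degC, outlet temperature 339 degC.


Q = m_dot * cp * delta_T
delta_T = 339 - 189 = 150 K
Q = 168 * 1.9 * 150
= 319.2 * 150
= 47880 kW

47880 kW


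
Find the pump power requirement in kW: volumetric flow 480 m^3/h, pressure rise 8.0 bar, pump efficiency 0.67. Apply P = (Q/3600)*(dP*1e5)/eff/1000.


Q = 480 / 3600 = 0.133333 m^3/s
P = 0.133333 * (8.0 * 1e5) / 0.67 / 1000 = 159.2

159.2 kW
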